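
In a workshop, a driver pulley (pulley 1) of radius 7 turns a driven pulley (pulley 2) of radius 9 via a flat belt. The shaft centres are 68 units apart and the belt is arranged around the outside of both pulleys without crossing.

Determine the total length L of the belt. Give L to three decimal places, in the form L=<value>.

open belt: β = asin((r2−r1)/C) = asin(2/68) = 1.6854°
wrap1 = π − 2β = 176.6292°
wrap2 = π + 2β = 183.3708°
tangent length = C·cosβ = 67.9706
L = r1·wrap1 + r2·wrap2 + 2·C·cosβ = 7·3.0828 + 9·3.2004 + 2·67.9706 = 186.3243

L=186.324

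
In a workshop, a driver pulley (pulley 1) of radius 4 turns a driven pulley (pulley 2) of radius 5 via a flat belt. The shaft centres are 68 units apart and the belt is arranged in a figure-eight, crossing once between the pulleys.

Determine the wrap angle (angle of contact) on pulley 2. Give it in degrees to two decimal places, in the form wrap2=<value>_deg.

crossed belt: β = asin((r1+r2)/C) = asin(9/68) = 7.6056°
wrap1 = wrap2 = π + 2β = 195.2112°

wrap2=195.21_deg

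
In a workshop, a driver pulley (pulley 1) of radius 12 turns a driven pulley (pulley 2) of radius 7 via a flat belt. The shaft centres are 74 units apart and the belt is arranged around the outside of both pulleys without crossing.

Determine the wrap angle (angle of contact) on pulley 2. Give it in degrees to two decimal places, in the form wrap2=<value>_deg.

open belt: β = asin((r2−r1)/C) = asin(-5/74) = -3.8743°
wrap1 = π − 2β = 187.7486°
wrap2 = π + 2β = 172.2514°

wrap2=172.25_deg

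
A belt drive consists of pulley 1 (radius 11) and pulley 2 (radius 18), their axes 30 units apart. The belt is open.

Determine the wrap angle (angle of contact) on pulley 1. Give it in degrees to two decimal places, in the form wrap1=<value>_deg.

open belt: β = asin((r2−r1)/C) = asin(7/30) = 13.4934°
wrap1 = π − 2β = 153.0132°
wrap2 = π + 2β = 206.9868°

wrap1=153.01_deg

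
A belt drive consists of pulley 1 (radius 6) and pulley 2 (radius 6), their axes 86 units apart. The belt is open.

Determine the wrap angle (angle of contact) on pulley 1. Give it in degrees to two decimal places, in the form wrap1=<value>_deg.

open belt: β = asin((r2−r1)/C) = asin(0/86) = 0.0000°
wrap1 = π − 2β = 180.0000°
wrap2 = π + 2β = 180.0000°

wrap1=180.00_deg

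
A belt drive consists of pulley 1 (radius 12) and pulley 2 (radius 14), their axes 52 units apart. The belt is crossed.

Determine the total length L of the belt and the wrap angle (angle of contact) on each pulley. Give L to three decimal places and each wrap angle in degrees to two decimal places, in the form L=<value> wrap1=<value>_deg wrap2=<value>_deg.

L=198.975 wrap1=240.00_deg wrap2=240.00_deg

crossed belt: β = asin((r1+r2)/C) = asin(26/52) = 30.0000°
wrap1 = wrap2 = π + 2β = 240.0000°
tangent length = C·cosβ = 45.0333
L = (r1+r2)·wrap + 2·C·cosβ = 26·4.1888 + 2·45.0333 = 198.9752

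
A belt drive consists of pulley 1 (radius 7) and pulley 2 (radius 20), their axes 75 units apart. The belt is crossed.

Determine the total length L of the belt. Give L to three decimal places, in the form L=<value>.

L=244.652

crossed belt: β = asin((r1+r2)/C) = asin(27/75) = 21.1002°
wrap1 = wrap2 = π + 2β = 222.2004°
tangent length = C·cosβ = 69.9714
L = (r1+r2)·wrap + 2·C·cosβ = 27·3.8781 + 2·69.9714 = 244.6523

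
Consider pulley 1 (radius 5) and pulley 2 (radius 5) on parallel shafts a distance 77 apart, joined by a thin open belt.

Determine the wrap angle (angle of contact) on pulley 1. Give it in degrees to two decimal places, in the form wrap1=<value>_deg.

wrap1=180.00_deg

open belt: β = asin((r2−r1)/C) = asin(0/77) = 0.0000°
wrap1 = π − 2β = 180.0000°
wrap2 = π + 2β = 180.0000°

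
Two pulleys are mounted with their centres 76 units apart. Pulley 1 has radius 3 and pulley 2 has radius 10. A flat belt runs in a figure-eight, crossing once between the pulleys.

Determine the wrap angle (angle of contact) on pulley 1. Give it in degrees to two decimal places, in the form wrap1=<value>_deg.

wrap1=199.70_deg

crossed belt: β = asin((r1+r2)/C) = asin(13/76) = 9.8490°
wrap1 = wrap2 = π + 2β = 199.6981°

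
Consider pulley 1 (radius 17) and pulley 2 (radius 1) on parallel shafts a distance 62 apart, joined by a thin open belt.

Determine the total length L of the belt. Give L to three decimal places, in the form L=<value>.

open belt: β = asin((r2−r1)/C) = asin(-16/62) = -14.9552°
wrap1 = π − 2β = 209.9105°
wrap2 = π + 2β = 150.0895°
tangent length = C·cosβ = 59.8999
L = r1·wrap1 + r2·wrap2 + 2·C·cosβ = 17·3.6636 + 1·2.6196 + 2·59.8999 = 184.7011

L=184.701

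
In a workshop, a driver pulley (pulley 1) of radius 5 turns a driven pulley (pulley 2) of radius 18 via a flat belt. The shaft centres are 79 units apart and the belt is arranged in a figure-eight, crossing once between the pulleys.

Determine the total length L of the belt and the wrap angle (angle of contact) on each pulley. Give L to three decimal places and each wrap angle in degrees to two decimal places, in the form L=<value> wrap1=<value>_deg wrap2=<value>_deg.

L=237.001 wrap1=213.85_deg wrap2=213.85_deg

crossed belt: β = asin((r1+r2)/C) = asin(23/79) = 16.9262°
wrap1 = wrap2 = π + 2β = 213.8523°
tangent length = C·cosβ = 75.5778
L = (r1+r2)·wrap + 2·C·cosβ = 23·3.7324 + 2·75.5778 = 237.0014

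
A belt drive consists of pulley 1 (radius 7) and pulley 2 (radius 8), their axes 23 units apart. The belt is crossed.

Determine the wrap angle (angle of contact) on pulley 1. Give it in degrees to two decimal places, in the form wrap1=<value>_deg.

wrap1=261.41_deg

crossed belt: β = asin((r1+r2)/C) = asin(15/23) = 40.7057°
wrap1 = wrap2 = π + 2β = 261.4114°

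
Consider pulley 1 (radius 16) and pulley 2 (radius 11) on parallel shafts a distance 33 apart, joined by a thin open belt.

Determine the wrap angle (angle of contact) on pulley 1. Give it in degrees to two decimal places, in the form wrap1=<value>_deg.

open belt: β = asin((r2−r1)/C) = asin(-5/33) = -8.7147°
wrap1 = π − 2β = 197.4295°
wrap2 = π + 2β = 162.5705°

wrap1=197.43_deg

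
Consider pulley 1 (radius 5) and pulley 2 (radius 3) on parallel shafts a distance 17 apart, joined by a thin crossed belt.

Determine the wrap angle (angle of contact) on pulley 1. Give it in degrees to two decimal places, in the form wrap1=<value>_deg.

wrap1=236.14_deg

crossed belt: β = asin((r1+r2)/C) = asin(8/17) = 28.0725°
wrap1 = wrap2 = π + 2β = 236.1450°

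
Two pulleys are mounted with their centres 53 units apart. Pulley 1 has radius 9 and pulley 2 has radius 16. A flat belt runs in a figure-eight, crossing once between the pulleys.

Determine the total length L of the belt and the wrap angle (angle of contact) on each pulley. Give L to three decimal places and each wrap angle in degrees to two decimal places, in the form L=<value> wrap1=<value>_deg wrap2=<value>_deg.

crossed belt: β = asin((r1+r2)/C) = asin(25/53) = 28.1446°
wrap1 = wrap2 = π + 2β = 236.2892°
tangent length = C·cosβ = 46.7333
L = (r1+r2)·wrap + 2·C·cosβ = 25·4.1240 + 2·46.7333 = 196.5672

L=196.567 wrap1=236.29_deg wrap2=236.29_deg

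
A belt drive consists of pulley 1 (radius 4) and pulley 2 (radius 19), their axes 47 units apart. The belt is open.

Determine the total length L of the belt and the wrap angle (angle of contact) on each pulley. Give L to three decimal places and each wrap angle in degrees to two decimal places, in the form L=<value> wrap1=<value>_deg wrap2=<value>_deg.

L=171.086 wrap1=142.78_deg wrap2=217.22_deg

open belt: β = asin((r2−r1)/C) = asin(15/47) = 18.6115°
wrap1 = π − 2β = 142.7771°
wrap2 = π + 2β = 217.2229°
tangent length = C·cosβ = 44.5421
L = r1·wrap1 + r2·wrap2 + 2·C·cosβ = 4·2.4919 + 19·3.7913 + 2·44.5421 = 171.0858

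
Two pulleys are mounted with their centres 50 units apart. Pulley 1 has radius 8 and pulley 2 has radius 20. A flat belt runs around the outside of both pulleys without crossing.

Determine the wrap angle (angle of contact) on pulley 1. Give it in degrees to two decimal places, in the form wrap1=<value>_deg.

wrap1=152.23_deg

open belt: β = asin((r2−r1)/C) = asin(12/50) = 13.8865°
wrap1 = π − 2β = 152.2269°
wrap2 = π + 2β = 207.7731°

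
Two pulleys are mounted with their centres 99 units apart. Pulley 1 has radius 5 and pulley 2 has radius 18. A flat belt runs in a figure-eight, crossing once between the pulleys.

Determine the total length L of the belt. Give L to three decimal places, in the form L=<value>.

crossed belt: β = asin((r1+r2)/C) = asin(23/99) = 13.4339°
wrap1 = wrap2 = π + 2β = 206.8678°
tangent length = C·cosβ = 96.2912
L = (r1+r2)·wrap + 2·C·cosβ = 23·3.6105 + 2·96.2912 = 275.6245

L=275.624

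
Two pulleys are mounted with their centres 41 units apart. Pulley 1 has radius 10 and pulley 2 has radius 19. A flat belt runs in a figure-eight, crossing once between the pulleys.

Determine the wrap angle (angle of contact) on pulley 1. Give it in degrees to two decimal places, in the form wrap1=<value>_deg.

crossed belt: β = asin((r1+r2)/C) = asin(29/41) = 45.0170°
wrap1 = wrap2 = π + 2β = 270.0341°

wrap1=270.03_deg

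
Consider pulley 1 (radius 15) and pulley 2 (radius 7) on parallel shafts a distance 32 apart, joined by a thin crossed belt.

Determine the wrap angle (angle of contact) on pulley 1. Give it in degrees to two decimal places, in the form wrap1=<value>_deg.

wrap1=266.87_deg

crossed belt: β = asin((r1+r2)/C) = asin(22/32) = 43.4325°
wrap1 = wrap2 = π + 2β = 266.8651°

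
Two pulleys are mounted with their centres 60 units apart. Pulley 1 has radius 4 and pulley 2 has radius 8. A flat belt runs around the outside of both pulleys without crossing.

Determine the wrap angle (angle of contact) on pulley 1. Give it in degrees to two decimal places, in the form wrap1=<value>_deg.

open belt: β = asin((r2−r1)/C) = asin(4/60) = 3.8226°
wrap1 = π − 2β = 172.3549°
wrap2 = π + 2β = 187.6451°

wrap1=172.35_deg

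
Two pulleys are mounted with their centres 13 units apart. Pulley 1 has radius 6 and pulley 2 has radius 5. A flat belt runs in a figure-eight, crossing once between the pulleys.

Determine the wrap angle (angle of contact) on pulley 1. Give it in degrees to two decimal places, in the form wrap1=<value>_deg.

crossed belt: β = asin((r1+r2)/C) = asin(11/13) = 57.7958°
wrap1 = wrap2 = π + 2β = 295.5915°

wrap1=295.59_deg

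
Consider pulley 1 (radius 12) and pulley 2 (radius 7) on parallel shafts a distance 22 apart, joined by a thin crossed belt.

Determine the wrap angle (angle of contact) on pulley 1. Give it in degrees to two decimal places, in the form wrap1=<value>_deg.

wrap1=299.45_deg

crossed belt: β = asin((r1+r2)/C) = asin(19/22) = 59.7274°
wrap1 = wrap2 = π + 2β = 299.4547°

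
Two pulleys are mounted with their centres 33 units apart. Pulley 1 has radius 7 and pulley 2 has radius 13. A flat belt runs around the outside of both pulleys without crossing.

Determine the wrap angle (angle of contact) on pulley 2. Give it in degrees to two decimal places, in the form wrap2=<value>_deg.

open belt: β = asin((r2−r1)/C) = asin(6/33) = 10.4757°
wrap1 = π − 2β = 159.0486°
wrap2 = π + 2β = 200.9514°

wrap2=200.95_deg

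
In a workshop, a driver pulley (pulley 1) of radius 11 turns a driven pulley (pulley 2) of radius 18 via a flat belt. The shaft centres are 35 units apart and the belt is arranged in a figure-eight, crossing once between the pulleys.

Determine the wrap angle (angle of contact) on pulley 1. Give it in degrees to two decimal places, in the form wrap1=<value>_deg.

wrap1=291.90_deg

crossed belt: β = asin((r1+r2)/C) = asin(29/35) = 55.9523°
wrap1 = wrap2 = π + 2β = 291.9045°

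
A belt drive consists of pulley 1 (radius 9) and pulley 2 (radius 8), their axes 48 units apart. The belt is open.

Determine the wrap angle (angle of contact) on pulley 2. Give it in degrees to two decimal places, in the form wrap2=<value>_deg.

open belt: β = asin((r2−r1)/C) = asin(-1/48) = -1.1937°
wrap1 = π − 2β = 182.3875°
wrap2 = π + 2β = 177.6125°

wrap2=177.61_deg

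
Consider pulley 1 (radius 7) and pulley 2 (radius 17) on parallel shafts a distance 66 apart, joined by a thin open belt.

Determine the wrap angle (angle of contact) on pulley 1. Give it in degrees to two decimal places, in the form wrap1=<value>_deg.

wrap1=162.57_deg

open belt: β = asin((r2−r1)/C) = asin(10/66) = 8.7147°
wrap1 = π − 2β = 162.5705°
wrap2 = π + 2β = 197.4295°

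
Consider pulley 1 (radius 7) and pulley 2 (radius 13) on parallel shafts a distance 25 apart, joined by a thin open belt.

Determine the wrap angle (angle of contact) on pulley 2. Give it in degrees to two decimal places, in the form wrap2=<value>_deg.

wrap2=207.77_deg

open belt: β = asin((r2−r1)/C) = asin(6/25) = 13.8865°
wrap1 = π − 2β = 152.2269°
wrap2 = π + 2β = 207.7731°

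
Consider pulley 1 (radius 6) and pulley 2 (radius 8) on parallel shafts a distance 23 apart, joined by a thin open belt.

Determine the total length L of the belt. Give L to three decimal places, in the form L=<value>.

L=90.156

open belt: β = asin((r2−r1)/C) = asin(2/23) = 4.9885°
wrap1 = π − 2β = 170.0229°
wrap2 = π + 2β = 189.9771°
tangent length = C·cosβ = 22.9129
L = r1·wrap1 + r2·wrap2 + 2·C·cosβ = 6·2.9675 + 8·3.3157 + 2·22.9129 = 90.1563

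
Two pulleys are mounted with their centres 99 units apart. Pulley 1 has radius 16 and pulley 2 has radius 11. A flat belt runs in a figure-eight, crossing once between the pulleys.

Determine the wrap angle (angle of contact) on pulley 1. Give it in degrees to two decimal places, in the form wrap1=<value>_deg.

crossed belt: β = asin((r1+r2)/C) = asin(27/99) = 15.8266°
wrap1 = wrap2 = π + 2β = 211.6532°

wrap1=211.65_deg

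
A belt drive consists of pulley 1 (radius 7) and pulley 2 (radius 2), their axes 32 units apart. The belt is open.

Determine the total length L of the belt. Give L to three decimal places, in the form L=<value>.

open belt: β = asin((r2−r1)/C) = asin(-5/32) = -8.9893°
wrap1 = π − 2β = 197.9786°
wrap2 = π + 2β = 162.0214°
tangent length = C·cosβ = 31.6070
L = r1·wrap1 + r2·wrap2 + 2·C·cosβ = 7·3.4554 + 2·2.8278 + 2·31.6070 = 93.0572

L=93.057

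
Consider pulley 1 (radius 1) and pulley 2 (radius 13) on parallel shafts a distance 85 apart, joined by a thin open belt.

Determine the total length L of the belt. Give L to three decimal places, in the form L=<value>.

open belt: β = asin((r2−r1)/C) = asin(12/85) = 8.1159°
wrap1 = π − 2β = 163.7681°
wrap2 = π + 2β = 196.2319°
tangent length = C·cosβ = 84.1487
L = r1·wrap1 + r2·wrap2 + 2·C·cosβ = 1·2.8583 + 13·3.4249 + 2·84.1487 = 215.6792

L=215.679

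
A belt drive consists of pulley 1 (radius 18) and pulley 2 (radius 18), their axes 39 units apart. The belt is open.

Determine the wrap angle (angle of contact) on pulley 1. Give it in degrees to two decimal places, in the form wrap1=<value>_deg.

wrap1=180.00_deg

open belt: β = asin((r2−r1)/C) = asin(0/39) = 0.0000°
wrap1 = π − 2β = 180.0000°
wrap2 = π + 2β = 180.0000°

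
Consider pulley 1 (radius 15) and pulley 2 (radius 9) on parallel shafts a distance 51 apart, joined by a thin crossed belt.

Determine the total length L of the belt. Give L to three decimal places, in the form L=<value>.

L=188.916

crossed belt: β = asin((r1+r2)/C) = asin(24/51) = 28.0725°
wrap1 = wrap2 = π + 2β = 236.1450°
tangent length = C·cosβ = 45.0000
L = (r1+r2)·wrap + 2·C·cosβ = 24·4.1215 + 2·45.0000 = 188.9162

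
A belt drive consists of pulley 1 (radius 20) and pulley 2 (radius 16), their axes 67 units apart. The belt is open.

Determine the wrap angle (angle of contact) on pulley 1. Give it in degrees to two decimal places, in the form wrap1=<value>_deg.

wrap1=186.85_deg

open belt: β = asin((r2−r1)/C) = asin(-4/67) = -3.4227°
wrap1 = π − 2β = 186.8454°
wrap2 = π + 2β = 173.1546°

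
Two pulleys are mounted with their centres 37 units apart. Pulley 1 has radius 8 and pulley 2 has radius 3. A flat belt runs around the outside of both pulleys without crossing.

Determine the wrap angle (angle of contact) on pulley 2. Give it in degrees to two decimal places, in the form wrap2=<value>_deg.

wrap2=164.47_deg

open belt: β = asin((r2−r1)/C) = asin(-5/37) = -7.7664°
wrap1 = π − 2β = 195.5329°
wrap2 = π + 2β = 164.4671°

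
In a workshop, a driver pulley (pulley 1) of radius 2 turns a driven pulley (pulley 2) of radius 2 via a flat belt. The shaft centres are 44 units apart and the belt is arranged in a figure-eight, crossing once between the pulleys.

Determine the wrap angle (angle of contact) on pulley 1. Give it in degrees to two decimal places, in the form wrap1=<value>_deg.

crossed belt: β = asin((r1+r2)/C) = asin(4/44) = 5.2159°
wrap1 = wrap2 = π + 2β = 190.4318°

wrap1=190.43_deg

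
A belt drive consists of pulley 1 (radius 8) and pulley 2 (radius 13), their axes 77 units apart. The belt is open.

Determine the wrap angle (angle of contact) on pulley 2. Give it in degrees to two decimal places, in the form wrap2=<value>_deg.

wrap2=187.45_deg

open belt: β = asin((r2−r1)/C) = asin(5/77) = 3.7231°
wrap1 = π − 2β = 172.5538°
wrap2 = π + 2β = 187.4462°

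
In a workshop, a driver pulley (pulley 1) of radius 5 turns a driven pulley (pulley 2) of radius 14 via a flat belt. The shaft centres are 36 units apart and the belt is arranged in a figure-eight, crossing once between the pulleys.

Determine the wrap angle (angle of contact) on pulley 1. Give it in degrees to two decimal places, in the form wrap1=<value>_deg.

crossed belt: β = asin((r1+r2)/C) = asin(19/36) = 31.8554°
wrap1 = wrap2 = π + 2β = 243.7109°

wrap1=243.71_deg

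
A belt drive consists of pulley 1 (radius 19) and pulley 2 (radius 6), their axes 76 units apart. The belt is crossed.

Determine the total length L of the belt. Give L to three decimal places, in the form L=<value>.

L=238.840

crossed belt: β = asin((r1+r2)/C) = asin(25/76) = 19.2049°
wrap1 = wrap2 = π + 2β = 218.4098°
tangent length = C·cosβ = 71.7705
L = (r1+r2)·wrap + 2·C·cosβ = 25·3.8120 + 2·71.7705 = 238.8402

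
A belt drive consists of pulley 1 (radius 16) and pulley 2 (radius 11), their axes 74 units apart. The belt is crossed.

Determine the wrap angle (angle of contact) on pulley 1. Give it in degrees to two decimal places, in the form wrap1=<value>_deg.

wrap1=222.80_deg

crossed belt: β = asin((r1+r2)/C) = asin(27/74) = 21.3993°
wrap1 = wrap2 = π + 2β = 222.7985°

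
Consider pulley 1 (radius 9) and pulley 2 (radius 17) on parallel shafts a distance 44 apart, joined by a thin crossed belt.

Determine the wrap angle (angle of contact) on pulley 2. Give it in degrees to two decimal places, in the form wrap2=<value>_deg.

crossed belt: β = asin((r1+r2)/C) = asin(26/44) = 36.2215°
wrap1 = wrap2 = π + 2β = 252.4431°

wrap2=252.44_deg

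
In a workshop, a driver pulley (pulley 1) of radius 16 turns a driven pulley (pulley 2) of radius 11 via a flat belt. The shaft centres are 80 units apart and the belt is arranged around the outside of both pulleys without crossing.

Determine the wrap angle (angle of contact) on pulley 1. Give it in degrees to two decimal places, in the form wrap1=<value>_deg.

wrap1=187.17_deg

open belt: β = asin((r2−r1)/C) = asin(-5/80) = -3.5833°
wrap1 = π − 2β = 187.1666°
wrap2 = π + 2β = 172.8334°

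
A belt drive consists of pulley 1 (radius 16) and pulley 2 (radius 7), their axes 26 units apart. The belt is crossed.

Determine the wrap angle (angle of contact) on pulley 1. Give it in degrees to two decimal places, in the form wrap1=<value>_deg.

crossed belt: β = asin((r1+r2)/C) = asin(23/26) = 62.2042°
wrap1 = wrap2 = π + 2β = 304.4085°

wrap1=304.41_deg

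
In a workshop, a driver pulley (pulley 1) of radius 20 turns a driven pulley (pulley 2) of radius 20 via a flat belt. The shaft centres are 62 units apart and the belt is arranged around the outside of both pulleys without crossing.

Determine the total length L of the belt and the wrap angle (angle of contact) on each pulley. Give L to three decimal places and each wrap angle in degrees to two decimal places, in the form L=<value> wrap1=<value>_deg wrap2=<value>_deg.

open belt: β = asin((r2−r1)/C) = asin(0/62) = 0.0000°
wrap1 = π − 2β = 180.0000°
wrap2 = π + 2β = 180.0000°
tangent length = C·cosβ = 62.0000
L = r1·wrap1 + r2·wrap2 + 2·C·cosβ = 20·3.1416 + 20·3.1416 + 2·62.0000 = 249.6637

L=249.664 wrap1=180.00_deg wrap2=180.00_deg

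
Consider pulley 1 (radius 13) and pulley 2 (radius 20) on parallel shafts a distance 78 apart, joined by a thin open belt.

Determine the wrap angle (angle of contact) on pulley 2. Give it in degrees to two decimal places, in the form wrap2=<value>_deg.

wrap2=190.30_deg

open belt: β = asin((r2−r1)/C) = asin(7/78) = 5.1489°
wrap1 = π − 2β = 169.7023°
wrap2 = π + 2β = 190.2977°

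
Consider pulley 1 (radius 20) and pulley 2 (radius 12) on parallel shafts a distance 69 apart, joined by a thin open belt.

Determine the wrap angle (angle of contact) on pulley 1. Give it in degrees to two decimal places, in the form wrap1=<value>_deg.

wrap1=193.32_deg

open belt: β = asin((r2−r1)/C) = asin(-8/69) = -6.6580°
wrap1 = π − 2β = 193.3159°
wrap2 = π + 2β = 166.6841°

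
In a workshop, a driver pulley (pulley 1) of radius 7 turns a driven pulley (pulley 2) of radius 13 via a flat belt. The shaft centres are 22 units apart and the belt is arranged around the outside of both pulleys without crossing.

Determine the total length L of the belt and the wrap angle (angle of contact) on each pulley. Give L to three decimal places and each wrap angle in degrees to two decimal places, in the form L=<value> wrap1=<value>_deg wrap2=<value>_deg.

L=108.479 wrap1=148.35_deg wrap2=211.65_deg

open belt: β = asin((r2−r1)/C) = asin(6/22) = 15.8266°
wrap1 = π − 2β = 148.3468°
wrap2 = π + 2β = 211.6532°
tangent length = C·cosβ = 21.1660
L = r1·wrap1 + r2·wrap2 + 2·C·cosβ = 7·2.5891 + 13·3.6940 + 2·21.1660 = 108.4786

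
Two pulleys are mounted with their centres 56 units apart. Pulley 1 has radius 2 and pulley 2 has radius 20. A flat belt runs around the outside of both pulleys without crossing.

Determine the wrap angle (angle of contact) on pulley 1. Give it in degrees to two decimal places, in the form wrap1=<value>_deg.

wrap1=142.50_deg

open belt: β = asin((r2−r1)/C) = asin(18/56) = 18.7493°
wrap1 = π − 2β = 142.5013°
wrap2 = π + 2β = 217.4987°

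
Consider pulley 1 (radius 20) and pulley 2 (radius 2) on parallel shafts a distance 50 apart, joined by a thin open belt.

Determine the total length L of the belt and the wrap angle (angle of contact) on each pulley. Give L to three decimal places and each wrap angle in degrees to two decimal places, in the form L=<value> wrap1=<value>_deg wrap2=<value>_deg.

L=175.668 wrap1=222.20_deg wrap2=137.80_deg

open belt: β = asin((r2−r1)/C) = asin(-18/50) = -21.1002°
wrap1 = π − 2β = 222.2004°
wrap2 = π + 2β = 137.7996°
tangent length = C·cosβ = 46.6476
L = r1·wrap1 + r2·wrap2 + 2·C·cosβ = 20·3.8781 + 2·2.4051 + 2·46.6476 = 175.6679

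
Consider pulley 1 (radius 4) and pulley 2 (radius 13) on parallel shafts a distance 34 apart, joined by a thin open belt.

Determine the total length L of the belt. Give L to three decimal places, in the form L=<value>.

open belt: β = asin((r2−r1)/C) = asin(9/34) = 15.3495°
wrap1 = π − 2β = 149.3010°
wrap2 = π + 2β = 210.6990°
tangent length = C·cosβ = 32.7872
L = r1·wrap1 + r2·wrap2 + 2·C·cosβ = 4·2.6058 + 13·3.6774 + 2·32.7872 = 123.8036

L=123.804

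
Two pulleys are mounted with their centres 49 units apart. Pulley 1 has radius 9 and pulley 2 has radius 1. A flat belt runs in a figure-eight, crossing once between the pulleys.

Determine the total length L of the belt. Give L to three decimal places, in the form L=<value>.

crossed belt: β = asin((r1+r2)/C) = asin(10/49) = 11.7757°
wrap1 = wrap2 = π + 2β = 203.5515°
tangent length = C·cosβ = 47.9687
L = (r1+r2)·wrap + 2·C·cosβ = 10·3.5526 + 2·47.9687 = 131.4639

L=131.464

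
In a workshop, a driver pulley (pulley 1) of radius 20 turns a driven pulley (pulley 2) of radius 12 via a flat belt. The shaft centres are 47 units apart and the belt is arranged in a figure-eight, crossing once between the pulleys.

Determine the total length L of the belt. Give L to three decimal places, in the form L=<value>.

L=217.310

crossed belt: β = asin((r1+r2)/C) = asin(32/47) = 42.9102°
wrap1 = wrap2 = π + 2β = 265.8204°
tangent length = C·cosβ = 34.4238
L = (r1+r2)·wrap + 2·C·cosβ = 32·4.6394 + 2·34.4238 = 217.3098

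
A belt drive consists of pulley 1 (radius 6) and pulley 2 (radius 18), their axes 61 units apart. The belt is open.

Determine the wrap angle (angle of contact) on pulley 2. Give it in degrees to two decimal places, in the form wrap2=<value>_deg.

open belt: β = asin((r2−r1)/C) = asin(12/61) = 11.3453°
wrap1 = π − 2β = 157.3094°
wrap2 = π + 2β = 202.6906°

wrap2=202.69_deg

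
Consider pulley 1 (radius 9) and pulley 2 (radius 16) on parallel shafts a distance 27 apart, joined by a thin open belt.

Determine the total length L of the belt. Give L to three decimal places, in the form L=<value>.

open belt: β = asin((r2−r1)/C) = asin(7/27) = 15.0261°
wrap1 = π − 2β = 149.9478°
wrap2 = π + 2β = 210.0522°
tangent length = C·cosβ = 26.0768
L = r1·wrap1 + r2·wrap2 + 2·C·cosβ = 9·2.6171 + 16·3.6661 + 2·26.0768 = 134.3650

L=134.365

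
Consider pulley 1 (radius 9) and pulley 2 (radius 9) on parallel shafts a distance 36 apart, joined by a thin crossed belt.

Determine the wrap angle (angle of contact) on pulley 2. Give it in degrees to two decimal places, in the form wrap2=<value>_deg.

wrap2=240.00_deg

crossed belt: β = asin((r1+r2)/C) = asin(18/36) = 30.0000°
wrap1 = wrap2 = π + 2β = 240.0000°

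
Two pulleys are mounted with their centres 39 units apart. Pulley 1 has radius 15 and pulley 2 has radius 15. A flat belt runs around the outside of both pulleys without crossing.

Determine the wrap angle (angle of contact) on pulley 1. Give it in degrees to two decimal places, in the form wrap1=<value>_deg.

wrap1=180.00_deg

open belt: β = asin((r2−r1)/C) = asin(0/39) = 0.0000°
wrap1 = π − 2β = 180.0000°
wrap2 = π + 2β = 180.0000°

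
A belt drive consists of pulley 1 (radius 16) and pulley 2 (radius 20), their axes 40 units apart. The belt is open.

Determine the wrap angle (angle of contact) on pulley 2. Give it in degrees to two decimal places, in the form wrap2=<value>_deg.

wrap2=191.48_deg

open belt: β = asin((r2−r1)/C) = asin(4/40) = 5.7392°
wrap1 = π − 2β = 168.5217°
wrap2 = π + 2β = 191.4783°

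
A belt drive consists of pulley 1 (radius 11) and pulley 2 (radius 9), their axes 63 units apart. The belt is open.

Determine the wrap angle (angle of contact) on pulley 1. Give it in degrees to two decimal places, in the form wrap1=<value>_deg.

wrap1=183.64_deg

open belt: β = asin((r2−r1)/C) = asin(-2/63) = -1.8192°
wrap1 = π − 2β = 183.6384°
wrap2 = π + 2β = 176.3616°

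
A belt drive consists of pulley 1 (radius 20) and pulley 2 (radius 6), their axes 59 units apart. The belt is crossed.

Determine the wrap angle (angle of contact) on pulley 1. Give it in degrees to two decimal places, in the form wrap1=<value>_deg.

wrap1=232.29_deg

crossed belt: β = asin((r1+r2)/C) = asin(26/59) = 26.1471°
wrap1 = wrap2 = π + 2β = 232.2943°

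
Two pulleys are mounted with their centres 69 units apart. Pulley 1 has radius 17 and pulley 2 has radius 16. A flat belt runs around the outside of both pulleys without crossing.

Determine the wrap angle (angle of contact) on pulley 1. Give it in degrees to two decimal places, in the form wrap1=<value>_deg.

wrap1=181.66_deg

open belt: β = asin((r2−r1)/C) = asin(-1/69) = -0.8304°
wrap1 = π − 2β = 181.6608°
wrap2 = π + 2β = 178.3392°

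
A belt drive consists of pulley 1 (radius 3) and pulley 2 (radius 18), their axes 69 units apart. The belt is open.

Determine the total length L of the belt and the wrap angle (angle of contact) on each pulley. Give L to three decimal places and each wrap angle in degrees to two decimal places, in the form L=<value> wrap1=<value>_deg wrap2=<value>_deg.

L=207.247 wrap1=154.89_deg wrap2=205.11_deg

open belt: β = asin((r2−r1)/C) = asin(15/69) = 12.5559°
wrap1 = π − 2β = 154.8883°
wrap2 = π + 2β = 205.1117°
tangent length = C·cosβ = 67.3498
L = r1·wrap1 + r2·wrap2 + 2·C·cosβ = 3·2.7033 + 18·3.5799 + 2·67.3498 = 207.2473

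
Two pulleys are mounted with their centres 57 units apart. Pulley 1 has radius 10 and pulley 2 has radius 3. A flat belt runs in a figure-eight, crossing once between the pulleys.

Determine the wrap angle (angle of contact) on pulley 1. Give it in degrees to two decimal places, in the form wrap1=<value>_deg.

crossed belt: β = asin((r1+r2)/C) = asin(13/57) = 13.1835°
wrap1 = wrap2 = π + 2β = 206.3670°

wrap1=206.37_deg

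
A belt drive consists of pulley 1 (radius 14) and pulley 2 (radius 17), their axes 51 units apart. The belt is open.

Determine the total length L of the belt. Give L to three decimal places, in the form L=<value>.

L=199.566

open belt: β = asin((r2−r1)/C) = asin(3/51) = 3.3723°
wrap1 = π − 2β = 173.2554°
wrap2 = π + 2β = 186.7446°
tangent length = C·cosβ = 50.9117
L = r1·wrap1 + r2·wrap2 + 2·C·cosβ = 14·3.0239 + 17·3.2593 + 2·50.9117 = 199.5659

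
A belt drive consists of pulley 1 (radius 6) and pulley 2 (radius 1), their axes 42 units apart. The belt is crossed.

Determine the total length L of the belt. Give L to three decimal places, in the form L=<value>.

L=107.161

crossed belt: β = asin((r1+r2)/C) = asin(7/42) = 9.5941°
wrap1 = wrap2 = π + 2β = 199.1881°
tangent length = C·cosβ = 41.4126
L = (r1+r2)·wrap + 2·C·cosβ = 7·3.4765 + 2·41.4126 = 107.1605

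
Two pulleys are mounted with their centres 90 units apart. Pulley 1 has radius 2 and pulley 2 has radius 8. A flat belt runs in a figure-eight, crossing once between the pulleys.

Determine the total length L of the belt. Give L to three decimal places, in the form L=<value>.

crossed belt: β = asin((r1+r2)/C) = asin(10/90) = 6.3794°
wrap1 = wrap2 = π + 2β = 192.7587°
tangent length = C·cosβ = 89.4427
L = (r1+r2)·wrap + 2·C·cosβ = 10·3.3643 + 2·89.4427 = 212.5282

L=212.528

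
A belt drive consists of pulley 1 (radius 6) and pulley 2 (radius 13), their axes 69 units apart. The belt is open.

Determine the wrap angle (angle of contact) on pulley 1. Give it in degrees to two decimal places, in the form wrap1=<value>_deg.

wrap1=168.35_deg

open belt: β = asin((r2−r1)/C) = asin(7/69) = 5.8226°
wrap1 = π − 2β = 168.3547°
wrap2 = π + 2β = 191.6453°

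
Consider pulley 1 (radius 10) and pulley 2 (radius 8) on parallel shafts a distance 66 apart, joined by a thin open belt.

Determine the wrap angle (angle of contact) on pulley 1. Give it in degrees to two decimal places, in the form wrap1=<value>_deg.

wrap1=183.47_deg

open belt: β = asin((r2−r1)/C) = asin(-2/66) = -1.7365°
wrap1 = π − 2β = 183.4730°
wrap2 = π + 2β = 176.5270°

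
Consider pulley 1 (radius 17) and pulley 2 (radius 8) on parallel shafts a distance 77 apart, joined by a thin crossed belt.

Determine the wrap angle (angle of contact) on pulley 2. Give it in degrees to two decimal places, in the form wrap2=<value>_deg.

crossed belt: β = asin((r1+r2)/C) = asin(25/77) = 18.9459°
wrap1 = wrap2 = π + 2β = 217.8918°

wrap2=217.89_deg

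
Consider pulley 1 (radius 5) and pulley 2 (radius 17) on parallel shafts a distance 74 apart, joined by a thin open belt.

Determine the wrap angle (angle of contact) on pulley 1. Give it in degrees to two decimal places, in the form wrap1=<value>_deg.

wrap1=161.34_deg

open belt: β = asin((r2−r1)/C) = asin(12/74) = 9.3324°
wrap1 = π − 2β = 161.3352°
wrap2 = π + 2β = 198.6648°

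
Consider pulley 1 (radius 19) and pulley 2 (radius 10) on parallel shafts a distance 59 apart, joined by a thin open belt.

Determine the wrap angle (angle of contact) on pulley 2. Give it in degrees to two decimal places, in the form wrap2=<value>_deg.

open belt: β = asin((r2−r1)/C) = asin(-9/59) = -8.7743°
wrap1 = π − 2β = 197.5486°
wrap2 = π + 2β = 162.4514°

wrap2=162.45_deg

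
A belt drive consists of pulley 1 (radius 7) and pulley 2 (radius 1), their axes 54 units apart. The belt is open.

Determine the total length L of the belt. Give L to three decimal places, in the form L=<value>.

L=133.800

open belt: β = asin((r2−r1)/C) = asin(-6/54) = -6.3794°
wrap1 = π − 2β = 192.7587°
wrap2 = π + 2β = 167.2413°
tangent length = C·cosβ = 53.6656
L = r1·wrap1 + r2·wrap2 + 2·C·cosβ = 7·3.3643 + 1·2.9189 + 2·53.6656 = 133.8001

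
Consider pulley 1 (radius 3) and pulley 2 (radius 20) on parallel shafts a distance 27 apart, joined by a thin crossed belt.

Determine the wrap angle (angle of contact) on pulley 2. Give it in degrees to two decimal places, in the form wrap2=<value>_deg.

wrap2=296.83_deg

crossed belt: β = asin((r1+r2)/C) = asin(23/27) = 58.4137°
wrap1 = wrap2 = π + 2β = 296.8273°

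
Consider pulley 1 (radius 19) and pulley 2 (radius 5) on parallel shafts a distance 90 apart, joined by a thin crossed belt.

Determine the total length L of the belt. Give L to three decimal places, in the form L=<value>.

L=261.837

crossed belt: β = asin((r1+r2)/C) = asin(24/90) = 15.4660°
wrap1 = wrap2 = π + 2β = 210.9320°
tangent length = C·cosβ = 86.7410
L = (r1+r2)·wrap + 2·C·cosβ = 24·3.6815 + 2·86.7410 = 261.8370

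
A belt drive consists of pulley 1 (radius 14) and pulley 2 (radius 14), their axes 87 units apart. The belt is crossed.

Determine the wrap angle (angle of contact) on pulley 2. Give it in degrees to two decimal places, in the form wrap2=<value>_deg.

wrap2=217.55_deg

crossed belt: β = asin((r1+r2)/C) = asin(28/87) = 18.7742°
wrap1 = wrap2 = π + 2β = 217.5484°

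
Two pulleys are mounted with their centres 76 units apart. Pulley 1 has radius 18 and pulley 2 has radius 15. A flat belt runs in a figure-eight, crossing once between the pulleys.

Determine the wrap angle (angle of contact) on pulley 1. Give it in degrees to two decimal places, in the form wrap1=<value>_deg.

crossed belt: β = asin((r1+r2)/C) = asin(33/76) = 25.7351°
wrap1 = wrap2 = π + 2β = 231.4701°

wrap1=231.47_deg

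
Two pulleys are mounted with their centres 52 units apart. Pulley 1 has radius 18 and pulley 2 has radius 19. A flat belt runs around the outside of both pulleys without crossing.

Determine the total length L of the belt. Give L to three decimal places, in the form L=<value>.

open belt: β = asin((r2−r1)/C) = asin(1/52) = 1.1019°
wrap1 = π − 2β = 177.7962°
wrap2 = π + 2β = 182.2038°
tangent length = C·cosβ = 51.9904
L = r1·wrap1 + r2·wrap2 + 2·C·cosβ = 18·3.1031 + 19·3.1801 + 2·51.9904 = 220.2582

L=220.258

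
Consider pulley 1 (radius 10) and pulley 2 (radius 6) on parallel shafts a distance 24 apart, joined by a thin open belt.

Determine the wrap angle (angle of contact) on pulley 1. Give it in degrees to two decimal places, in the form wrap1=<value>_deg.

open belt: β = asin((r2−r1)/C) = asin(-4/24) = -9.5941°
wrap1 = π − 2β = 199.1881°
wrap2 = π + 2β = 160.8119°

wrap1=199.19_deg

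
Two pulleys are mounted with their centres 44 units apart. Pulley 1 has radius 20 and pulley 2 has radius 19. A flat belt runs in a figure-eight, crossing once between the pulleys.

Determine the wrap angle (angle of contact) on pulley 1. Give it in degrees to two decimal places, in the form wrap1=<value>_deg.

crossed belt: β = asin((r1+r2)/C) = asin(39/44) = 62.4198°
wrap1 = wrap2 = π + 2β = 304.8396°

wrap1=304.84_deg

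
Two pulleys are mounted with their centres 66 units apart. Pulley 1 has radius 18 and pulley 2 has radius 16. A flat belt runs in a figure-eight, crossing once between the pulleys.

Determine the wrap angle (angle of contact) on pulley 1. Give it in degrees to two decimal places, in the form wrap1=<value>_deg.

crossed belt: β = asin((r1+r2)/C) = asin(34/66) = 31.0076°
wrap1 = wrap2 = π + 2β = 242.0152°

wrap1=242.02_deg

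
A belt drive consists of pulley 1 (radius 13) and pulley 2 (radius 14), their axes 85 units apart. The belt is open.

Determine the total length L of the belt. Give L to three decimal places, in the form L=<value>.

L=254.835

open belt: β = asin((r2−r1)/C) = asin(1/85) = 0.6741°
wrap1 = π − 2β = 178.6518°
wrap2 = π + 2β = 181.3482°
tangent length = C·cosβ = 84.9941
L = r1·wrap1 + r2·wrap2 + 2·C·cosβ = 13·3.1181 + 14·3.1651 + 2·84.9941 = 254.8348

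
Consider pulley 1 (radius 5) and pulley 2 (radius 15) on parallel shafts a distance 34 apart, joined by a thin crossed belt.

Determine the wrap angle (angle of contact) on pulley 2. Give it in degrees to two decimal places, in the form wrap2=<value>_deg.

crossed belt: β = asin((r1+r2)/C) = asin(20/34) = 36.0319°
wrap1 = wrap2 = π + 2β = 252.0638°

wrap2=252.06_deg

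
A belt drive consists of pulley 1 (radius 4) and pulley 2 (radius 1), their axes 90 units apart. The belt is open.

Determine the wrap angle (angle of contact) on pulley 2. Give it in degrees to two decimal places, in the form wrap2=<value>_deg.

wrap2=176.18_deg

open belt: β = asin((r2−r1)/C) = asin(-3/90) = -1.9102°
wrap1 = π − 2β = 183.8204°
wrap2 = π + 2β = 176.1796°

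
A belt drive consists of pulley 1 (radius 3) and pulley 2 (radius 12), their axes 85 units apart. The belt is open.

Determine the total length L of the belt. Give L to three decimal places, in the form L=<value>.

L=218.078

open belt: β = asin((r2−r1)/C) = asin(9/85) = 6.0780°
wrap1 = π − 2β = 167.8440°
wrap2 = π + 2β = 192.1560°
tangent length = C·cosβ = 84.5222
L = r1·wrap1 + r2·wrap2 + 2·C·cosβ = 3·2.9294 + 12·3.3538 + 2·84.5222 = 218.0777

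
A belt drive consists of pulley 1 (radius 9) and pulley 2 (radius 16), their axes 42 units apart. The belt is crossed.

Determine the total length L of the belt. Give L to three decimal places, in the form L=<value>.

L=177.916

crossed belt: β = asin((r1+r2)/C) = asin(25/42) = 36.5296°
wrap1 = wrap2 = π + 2β = 253.0592°
tangent length = C·cosβ = 33.7491
L = (r1+r2)·wrap + 2·C·cosβ = 25·4.4167 + 2·33.7491 = 177.9161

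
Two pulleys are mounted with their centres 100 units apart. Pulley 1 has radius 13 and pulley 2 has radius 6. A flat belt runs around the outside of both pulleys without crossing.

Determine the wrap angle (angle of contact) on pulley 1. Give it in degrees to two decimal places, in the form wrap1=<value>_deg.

open belt: β = asin((r2−r1)/C) = asin(-7/100) = -4.0140°
wrap1 = π − 2β = 188.0280°
wrap2 = π + 2β = 171.9720°

wrap1=188.03_deg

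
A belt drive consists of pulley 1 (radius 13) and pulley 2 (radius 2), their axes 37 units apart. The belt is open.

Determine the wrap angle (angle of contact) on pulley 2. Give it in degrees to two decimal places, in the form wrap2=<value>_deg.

wrap2=145.41_deg

open belt: β = asin((r2−r1)/C) = asin(-11/37) = -17.2953°
wrap1 = π − 2β = 214.5907°
wrap2 = π + 2β = 145.4093°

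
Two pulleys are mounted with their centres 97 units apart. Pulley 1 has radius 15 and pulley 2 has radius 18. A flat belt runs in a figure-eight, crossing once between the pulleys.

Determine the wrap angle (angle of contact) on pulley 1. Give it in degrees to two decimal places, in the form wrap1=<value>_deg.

crossed belt: β = asin((r1+r2)/C) = asin(33/97) = 19.8894°
wrap1 = wrap2 = π + 2β = 219.7789°

wrap1=219.78_deg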